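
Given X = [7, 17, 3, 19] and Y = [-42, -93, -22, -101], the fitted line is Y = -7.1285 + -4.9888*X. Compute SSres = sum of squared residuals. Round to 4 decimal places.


Predicted values from Y = -7.1285 + -4.9888*X.
Residuals: [0.0501, -1.0619, 0.0949, 0.9157].
SSres = 1.9777.

1.9777


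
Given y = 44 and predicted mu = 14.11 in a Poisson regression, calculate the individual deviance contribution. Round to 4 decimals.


Compute y*ln(y/mu) = 44*ln(44/14.11) = 44*1.137306 = 50.041464.
y - mu = 29.89.
D = 2*(50.041464 - (29.89)) = 40.302928, which rounds to 40.3029.

40.3029


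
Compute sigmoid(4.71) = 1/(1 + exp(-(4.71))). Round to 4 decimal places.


Compute exp(-4.7100) = 0.0090.
Sigmoid = 1 / (1 + 0.0090) = 1 / 1.0090 = 0.9911.

0.9911


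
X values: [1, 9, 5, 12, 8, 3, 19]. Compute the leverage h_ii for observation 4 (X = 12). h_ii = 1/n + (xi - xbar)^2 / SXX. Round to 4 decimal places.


n = 7, xbar = 8.1429.
SXX = sum((xi - xbar)^2) = 220.8571.
h = 1/7 + (12 - 8.1429)^2 / 220.8571 = 0.2102.

0.2102


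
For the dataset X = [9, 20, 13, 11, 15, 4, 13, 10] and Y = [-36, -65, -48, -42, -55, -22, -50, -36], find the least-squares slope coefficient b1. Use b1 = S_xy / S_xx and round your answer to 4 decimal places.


Calculate xbar = 11.8750, ybar = -44.2500.
S_xx = 152.8750, S_xy = -429.2500.
Using b1 = S_xy / S_xx = -429.2500 / 152.8750, we get b1 = -2.8078.

-2.8078


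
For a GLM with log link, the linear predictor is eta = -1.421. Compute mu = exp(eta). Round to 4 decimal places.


The inverse log link gives:
mu = exp(-1.421) = 0.2415.

0.2415


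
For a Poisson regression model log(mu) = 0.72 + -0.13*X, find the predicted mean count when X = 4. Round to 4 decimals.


eta = 0.72 + -0.13 * 4 = 0.2000.
mu = exp(0.2000) = 1.2214.

1.2214


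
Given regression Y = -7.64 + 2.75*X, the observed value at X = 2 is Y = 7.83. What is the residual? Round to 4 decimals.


Predicted = -7.64 + 2.75 * 2 = -2.1400.
Residual = 7.83 - -2.1400 = 9.9700.

9.9700


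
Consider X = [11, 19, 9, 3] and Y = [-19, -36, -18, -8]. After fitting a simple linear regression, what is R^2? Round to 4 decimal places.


The fitted line is Y = -1.9351 + -1.7443*X.
SSres = 6.1832, SStot = 404.7500.
R^2 = 1 - SSres/SStot = 0.9847.

0.9847


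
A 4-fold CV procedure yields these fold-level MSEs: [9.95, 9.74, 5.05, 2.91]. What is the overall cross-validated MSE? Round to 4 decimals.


Sum of fold MSEs = 27.6500.
Average = 27.6500 / 4 = 6.9125.

6.9125


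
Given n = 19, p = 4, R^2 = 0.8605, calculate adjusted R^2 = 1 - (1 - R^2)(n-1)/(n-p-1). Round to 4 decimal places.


Using the formula:
(1 - 0.8605) = 0.1395.
Multiply by 18/14: 0.1395 * 18 = 2.5110, then 2.5110 / 14 = 0.1794.
Adj R^2 = 1 - 0.1794 = 0.8206.

0.8206


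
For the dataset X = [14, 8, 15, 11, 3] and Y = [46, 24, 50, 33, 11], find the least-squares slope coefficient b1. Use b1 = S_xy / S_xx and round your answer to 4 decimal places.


The sample means are xbar = 10.2000 and ybar = 32.8000.
Compute S_xx = 94.8000 and S_xy = 309.2000.
Slope b1 = S_xy / S_xx = 309.2000 / 94.8000 = 3.2616.

3.2616


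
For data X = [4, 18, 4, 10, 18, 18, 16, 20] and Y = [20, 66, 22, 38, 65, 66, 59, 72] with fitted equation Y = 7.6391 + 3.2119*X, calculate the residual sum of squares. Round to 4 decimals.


Predicted values from Y = 7.6391 + 3.2119*X.
Residuals: [-0.4867, 0.5467, 1.5133, -1.7581, -0.4533, 0.5467, -0.0295, 0.1229].
SSres = 6.4371.

6.4371


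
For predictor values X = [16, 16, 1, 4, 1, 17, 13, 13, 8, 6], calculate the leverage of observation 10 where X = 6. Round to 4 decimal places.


Mean of X: xbar = 9.5000.
SXX = 354.5000.
For X = 6: h = 1/10 + (6 - 9.5000)^2/354.5000 = 0.1346.

0.1346


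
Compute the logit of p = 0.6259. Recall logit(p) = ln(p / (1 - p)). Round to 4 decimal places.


The odds are p/(1-p) = 0.6259 / 0.3741 = 1.6731.
logit(p) = ln(1.6731) = 0.5147.

0.5147


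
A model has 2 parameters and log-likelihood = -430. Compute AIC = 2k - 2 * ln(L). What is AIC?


AIC = 2k - 2*loglik = 2(2) - 2(-430).
= 4 + 860 = 864.

864


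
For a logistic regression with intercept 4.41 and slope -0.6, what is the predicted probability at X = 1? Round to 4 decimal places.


Linear predictor: z = 4.41 + -0.6 * 1 = 3.8100.
P = 1/(1 + exp(-3.8100)) = 1/(1 + 0.0221) = 0.9783.

0.9783


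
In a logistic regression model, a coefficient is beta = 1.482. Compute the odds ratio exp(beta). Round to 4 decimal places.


Odds ratio = exp(beta) = exp(1.482).
= 4.4017.

4.4017


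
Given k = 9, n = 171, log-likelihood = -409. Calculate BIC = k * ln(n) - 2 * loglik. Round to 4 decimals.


Compute k*ln(n) = 9*ln(171) = 9*5.141664 = 46.274976.
Then -2*loglik = 818.
BIC = 46.274976 + 818 = 864.274976, which rounds to 864.2750.

864.2750


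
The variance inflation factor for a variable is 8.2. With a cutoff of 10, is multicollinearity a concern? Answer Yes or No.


Compare VIF = 8.2 to the threshold of 10.
8.2 < 10, so the answer is No.

No


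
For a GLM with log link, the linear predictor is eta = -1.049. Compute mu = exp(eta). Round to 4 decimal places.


The inverse log link gives:
mu = exp(-1.049) = 0.3503.

0.3503


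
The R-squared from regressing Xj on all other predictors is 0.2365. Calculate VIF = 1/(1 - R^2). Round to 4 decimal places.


Denominator: 1 - 0.2365 = 0.7635.
VIF = 1 / 0.7635 = 1.3098.

1.3098


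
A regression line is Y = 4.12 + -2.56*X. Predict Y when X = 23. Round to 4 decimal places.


Plug X = 23 into Y = 4.12 + -2.56*X:
Y = 4.12 + -58.8800 = -54.7600.

-54.7600


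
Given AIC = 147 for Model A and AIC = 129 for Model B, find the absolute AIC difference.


Absolute difference = |147 - 129| = 18.
The model with lower AIC (B) is preferred.

18


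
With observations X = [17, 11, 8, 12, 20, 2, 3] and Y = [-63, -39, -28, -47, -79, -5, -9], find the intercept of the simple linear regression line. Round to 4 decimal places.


The slope is b1 = -4.0387.
Sample means are xbar = 10.4286 and ybar = -38.5714.
Intercept: b0 = -38.5714 - (-4.0387)(10.4286) = 3.5461.

3.5461


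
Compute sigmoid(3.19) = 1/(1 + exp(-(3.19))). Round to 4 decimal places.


exp(-3.1900) = 0.0412.
1 + exp(-z) = 1.0412.
sigmoid = 1/1.0412 = 0.9605.

0.9605


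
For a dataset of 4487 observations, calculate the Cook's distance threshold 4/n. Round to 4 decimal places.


Using the rule of thumb:
Threshold = 4 / 4487 = 0.0009.

0.0009


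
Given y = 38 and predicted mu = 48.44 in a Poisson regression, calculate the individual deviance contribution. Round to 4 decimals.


y/mu = 38/48.44 = 0.784476 (approx.), and ln(38/48.44) = -0.242740.
y * ln(y/mu) = 38 * -0.242740 = -9.224120.
y - mu = -10.44.
D = 2 * (-9.224120 - -10.44) = 2.431760, which rounds to 2.4318.

2.4318


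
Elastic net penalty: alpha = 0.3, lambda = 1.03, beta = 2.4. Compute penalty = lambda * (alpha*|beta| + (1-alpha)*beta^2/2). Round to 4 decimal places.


Compute:
L1 = 0.3 * 2.4 = 0.7200.
L2 = 0.7 * 2.4^2 / 2 = 2.0160.
Penalty = 1.03 * (0.7200 + 2.0160) = 2.8181.

2.8181


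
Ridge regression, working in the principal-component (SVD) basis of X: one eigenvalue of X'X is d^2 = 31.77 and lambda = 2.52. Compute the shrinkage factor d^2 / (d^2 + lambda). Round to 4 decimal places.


Compute the denominator: 31.77 + 2.52 = 34.2900.
Shrinkage factor = 31.77 / 34.2900 = 0.9265.

0.9265


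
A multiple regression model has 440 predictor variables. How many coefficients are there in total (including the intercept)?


Each predictor gets one coefficient, plus one intercept.
Total parameters = 440 + 1 = 441.

441


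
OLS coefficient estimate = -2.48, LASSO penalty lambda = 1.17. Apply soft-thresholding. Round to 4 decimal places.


Absolute value: |-2.48| = 2.48.
Compare to lambda = 1.17.
Since |beta| > lambda, coefficient = sign(beta)*(|beta| - lambda) = -1.3100.

-1.3100


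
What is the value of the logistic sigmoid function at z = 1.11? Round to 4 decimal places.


First, exp(-1.1100) = 0.3296.
Then sigma(z) = 1/(1 + 0.3296) = 0.7521.

0.7521


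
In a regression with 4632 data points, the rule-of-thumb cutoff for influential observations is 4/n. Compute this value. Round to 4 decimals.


Using the rule of thumb:
Threshold = 4 / 4632 = 0.0009.

0.0009


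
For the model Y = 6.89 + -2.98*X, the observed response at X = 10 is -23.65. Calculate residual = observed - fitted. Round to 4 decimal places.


Predicted = 6.89 + -2.98 * 10 = -22.9100.
Residual = -23.65 - -22.9100 = -0.7400.

-0.7400


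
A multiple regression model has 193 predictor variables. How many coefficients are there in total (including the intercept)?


Each predictor gets one coefficient, plus one intercept.
Total parameters = 193 + 1 = 194.

194


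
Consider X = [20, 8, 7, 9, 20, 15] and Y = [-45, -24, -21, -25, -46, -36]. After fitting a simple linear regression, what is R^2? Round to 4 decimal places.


After computing the OLS fit (b0=-8.5247, b1=-1.8462):
SSres = 1.2712, SStot = 610.8333.
R^2 = 1 - 1.2712/610.8333 = 0.9979.

0.9979


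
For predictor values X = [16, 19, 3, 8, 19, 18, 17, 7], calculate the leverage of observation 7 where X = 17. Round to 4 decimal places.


Mean of X: xbar = 13.3750.
SXX = 281.8750.
For X = 17: h = 1/8 + (17 - 13.3750)^2/281.8750 = 0.1716.

0.1716


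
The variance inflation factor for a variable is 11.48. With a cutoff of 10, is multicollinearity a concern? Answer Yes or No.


Check: VIF = 11.48 vs threshold = 10.
Since 11.48 >= 10, the answer is Yes.

Yes


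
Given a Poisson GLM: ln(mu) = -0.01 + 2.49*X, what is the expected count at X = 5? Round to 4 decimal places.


eta = -0.01 + 2.49 * 5 = 12.4400.
mu = exp(12.4400) = 252710.5395.

252710.5395


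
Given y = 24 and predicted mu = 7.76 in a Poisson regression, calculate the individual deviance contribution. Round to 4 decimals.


y/mu = 24/7.76 = 3.092784 (approx.), and ln(24/7.76) = 1.129071.
y * ln(y/mu) = 24 * 1.129071 = 27.097704.
y - mu = 16.24.
D = 2 * (27.097704 - 16.24) = 21.715408, which rounds to 21.7154.

21.7154


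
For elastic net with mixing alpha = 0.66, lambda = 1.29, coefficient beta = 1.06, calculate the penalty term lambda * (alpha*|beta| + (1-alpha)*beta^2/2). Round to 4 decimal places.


L1 component = 0.66 * |1.06| = 0.6996.
L2 component = 0.34 * 1.06^2 / 2 = 0.1910.
Penalty = 1.29 * (0.6996 + 0.1910) = 1.29 * 0.8906 = 1.1489.

1.1489


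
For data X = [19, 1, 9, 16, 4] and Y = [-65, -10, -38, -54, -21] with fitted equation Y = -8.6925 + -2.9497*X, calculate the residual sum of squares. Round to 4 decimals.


Compute predicted values, then residuals = yi - yhat_i.
Residuals: [-0.2632, 1.6422, -2.7602, 1.8877, -0.5087].
SSres = sum(residual^2) = 14.2070.

14.2070


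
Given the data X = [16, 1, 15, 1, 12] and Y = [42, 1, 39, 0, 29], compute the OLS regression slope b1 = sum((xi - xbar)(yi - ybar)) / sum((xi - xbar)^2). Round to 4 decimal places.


Calculate xbar = 9.0000, ybar = 22.2000.
S_xx = 222.0000, S_xy = 607.0000.
Using b1 = S_xy / S_xx = 607.0000 / 222.0000, we get b1 = 2.7342.

2.7342


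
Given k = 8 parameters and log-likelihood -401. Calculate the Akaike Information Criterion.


Compute:
2k = 2*8 = 16.
-2*loglik = -2*(-401) = 802.
AIC = 16 + 802 = 818.

818


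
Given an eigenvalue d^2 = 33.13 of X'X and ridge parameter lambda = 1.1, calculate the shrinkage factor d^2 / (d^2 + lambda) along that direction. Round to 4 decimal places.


d^2 + lambda = 33.13 + 1.1 = 34.2300.
Shrinkage factor = 33.13/34.2300 = 0.9679.

0.9679


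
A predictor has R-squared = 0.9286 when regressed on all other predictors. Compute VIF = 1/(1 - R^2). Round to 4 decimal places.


VIF = 1 / (1 - 0.9286).
= 1 / 0.0714 = 14.0056.

14.0056


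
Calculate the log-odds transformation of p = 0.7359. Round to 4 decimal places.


Compute the odds: 0.7359/0.2641 = 2.7864.
Take the natural log: ln(2.7864) = 1.0248.

1.0248


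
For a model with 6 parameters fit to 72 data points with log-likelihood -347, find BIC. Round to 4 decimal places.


Compute k*ln(n) = 6*ln(72) = 6*4.276666 = 25.659996.
Then -2*loglik = 694.
BIC = 25.659996 + 694 = 719.659996, which rounds to 719.6600.

719.6600


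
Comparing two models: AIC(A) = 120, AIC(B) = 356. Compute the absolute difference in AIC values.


|AIC_A - AIC_B| = |120 - 356| = 236.
Model A is preferred (lower AIC).

236


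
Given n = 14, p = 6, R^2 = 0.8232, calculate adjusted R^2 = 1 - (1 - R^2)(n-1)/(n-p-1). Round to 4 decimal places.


Adjusted R^2 = 1 - (1 - R^2) * (n-1)/(n-p-1).
(1 - R^2) = 0.1768.
(n-1)/(n-p-1) = 13/7.
(1 - R^2) * (n-1) = 0.1768 * 13 = 2.2984.
Divide by (n-p-1): 2.2984 / 7 = 0.3283.
Adj R^2 = 1 - 0.3283 = 0.6717.

0.6717


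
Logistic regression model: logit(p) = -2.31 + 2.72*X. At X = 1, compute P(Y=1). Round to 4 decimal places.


Compute z = -2.31 + (2.72)(1) = 0.4100.
exp(-z) = 0.6637.
P = 1/(1 + 0.6637) = 0.6011.

0.6011


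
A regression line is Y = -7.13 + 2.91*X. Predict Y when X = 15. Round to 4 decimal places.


Predicted value:
Y = -7.13 + (2.91)(15) = -7.13 + 43.6500 = 36.5200.

36.5200


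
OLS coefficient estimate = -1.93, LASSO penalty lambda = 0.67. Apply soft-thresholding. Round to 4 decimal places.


|beta_OLS| = 1.93.
lambda = 0.67.
Since |beta| > lambda, coefficient = sign(beta)*(|beta| - lambda) = -1.2600.
Result = -1.2600.

-1.2600


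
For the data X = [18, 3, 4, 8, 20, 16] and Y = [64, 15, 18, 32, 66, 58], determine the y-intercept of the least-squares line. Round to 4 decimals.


Compute b1 = 3.1343 from the OLS formula.
With xbar = 11.5000 and ybar = 42.1667, the intercept is:
b0 = 42.1667 - 3.1343 * 11.5000 = 6.1222.

6.1222


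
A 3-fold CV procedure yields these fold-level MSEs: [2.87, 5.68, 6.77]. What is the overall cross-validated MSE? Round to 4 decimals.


Sum of fold MSEs = 15.3200.
Average = 15.3200 / 3 = 5.1067.

5.1067


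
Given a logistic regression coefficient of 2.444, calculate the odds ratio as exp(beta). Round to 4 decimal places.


The odds ratio is computed as:
OR = e^(2.444) = 11.5190.

11.5190


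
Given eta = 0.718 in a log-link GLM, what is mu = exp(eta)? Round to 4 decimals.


The inverse log link gives:
mu = exp(0.718) = 2.0503.

2.0503


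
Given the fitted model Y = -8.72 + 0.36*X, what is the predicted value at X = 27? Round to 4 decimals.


Plug X = 27 into Y = -8.72 + 0.36*X:
Y = -8.72 + 9.7200 = 1.0000.

1.0000


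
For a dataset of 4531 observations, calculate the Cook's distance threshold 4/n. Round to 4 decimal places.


Cook's distance cutoff = 4/n = 4/4531.
= 0.0009.

0.0009


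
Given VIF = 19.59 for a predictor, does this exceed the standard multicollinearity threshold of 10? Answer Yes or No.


Compare VIF = 19.59 to the threshold of 10.
19.59 >= 10, so the answer is Yes.

Yes


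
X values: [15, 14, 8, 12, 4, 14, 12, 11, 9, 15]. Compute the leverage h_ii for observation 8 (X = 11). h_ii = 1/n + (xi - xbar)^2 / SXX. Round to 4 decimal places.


n = 10, xbar = 11.4000.
SXX = sum((xi - xbar)^2) = 112.4000.
h = 1/10 + (11 - 11.4000)^2 / 112.4000 = 0.1014.

0.1014


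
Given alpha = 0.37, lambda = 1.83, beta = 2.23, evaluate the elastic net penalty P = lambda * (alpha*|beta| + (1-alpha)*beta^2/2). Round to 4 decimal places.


alpha * |beta| = 0.37 * 2.23 = 0.8251.
(1-alpha) * beta^2/2 = 0.63 * 4.9729/2 = 1.5665.
Total = 1.83 * (0.8251 + 1.5665) = 4.3766.

4.3766


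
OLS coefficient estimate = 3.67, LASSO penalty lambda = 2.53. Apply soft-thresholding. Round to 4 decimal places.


Check: |3.67| = 3.67 vs lambda = 2.53.
Since |beta| > lambda, coefficient = sign(beta)*(|beta| - lambda) = 1.1400.
Soft-thresholded coefficient = 1.1400.

1.1400


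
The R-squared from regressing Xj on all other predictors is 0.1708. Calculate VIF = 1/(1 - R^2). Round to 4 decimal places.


Using VIF = 1/(1 - R^2_j):
1 - 0.1708 = 0.8292.
VIF = 1.2060.

1.2060


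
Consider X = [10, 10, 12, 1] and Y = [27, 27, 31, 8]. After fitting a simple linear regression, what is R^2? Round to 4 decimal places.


After computing the OLS fit (b0=5.9278, b1=2.0997):
SSres = 0.0275, SStot = 320.7500.
R^2 = 1 - 0.0275/320.7500 = 0.9999.

0.9999


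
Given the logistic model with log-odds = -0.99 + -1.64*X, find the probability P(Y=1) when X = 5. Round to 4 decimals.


Linear predictor: z = -0.99 + -1.64 * 5 = -9.1900.
P = 1/(1 + exp(9.1900)) = 1/(1 + 9798.6510) = 0.0001.

0.0001


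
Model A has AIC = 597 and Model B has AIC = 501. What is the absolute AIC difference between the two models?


Compute |597 - 501| = 96.
Model B has the smaller AIC.

96


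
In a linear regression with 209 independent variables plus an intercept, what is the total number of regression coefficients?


Each predictor gets one coefficient, plus one intercept.
Total parameters = 209 + 1 = 210.

210


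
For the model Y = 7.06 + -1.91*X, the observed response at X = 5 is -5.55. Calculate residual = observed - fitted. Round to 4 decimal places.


Predicted = 7.06 + -1.91 * 5 = -2.4900.
Residual = -5.55 - -2.4900 = -3.0600.

-3.0600


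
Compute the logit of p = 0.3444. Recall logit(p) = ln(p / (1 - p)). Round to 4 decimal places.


1 - p = 0.6556.
p/(1-p) = 0.5253.
logit = ln(0.5253) = -0.6437.

-0.6437


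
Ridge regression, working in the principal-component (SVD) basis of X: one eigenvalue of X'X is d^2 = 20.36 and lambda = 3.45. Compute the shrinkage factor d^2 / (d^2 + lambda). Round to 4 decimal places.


Denominator = d^2 + lambda = 20.36 + 3.45 = 23.8100.
Shrinkage = 20.36 / 23.8100 = 0.8551.

0.8551


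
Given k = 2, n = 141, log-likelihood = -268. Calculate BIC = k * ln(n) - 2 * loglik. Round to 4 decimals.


Compute k*ln(n) = 2*ln(141) = 2*4.948760 = 9.897520.
Then -2*loglik = 536.
BIC = 9.897520 + 536 = 545.897520, which rounds to 545.8975.

545.8975


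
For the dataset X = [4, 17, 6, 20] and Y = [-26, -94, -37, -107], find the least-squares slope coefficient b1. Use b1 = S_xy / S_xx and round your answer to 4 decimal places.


First compute the means: xbar = 11.7500, ybar = -66.0000.
Then S_xx = sum((xi - xbar)^2) = 188.7500.
S_xy = sum((xi - xbar)(yi - ybar)) = -962.0000.
b1 = S_xy / S_xx = -962.0000 / 188.7500 = -5.0967.

-5.0967


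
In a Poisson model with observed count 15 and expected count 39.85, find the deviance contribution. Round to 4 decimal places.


First: ln(15/39.85) = -0.977072.
Then: 15 * -0.977072 = -14.656080.
y - mu = 15 - 39.85 = -24.85.
D = 2(-14.656080 - -24.85) = 20.387840, which rounds to 20.3878.

20.3878


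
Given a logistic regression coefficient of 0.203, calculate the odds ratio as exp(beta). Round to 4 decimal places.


Odds ratio = exp(beta) = exp(0.203).
= 1.2251.

1.2251


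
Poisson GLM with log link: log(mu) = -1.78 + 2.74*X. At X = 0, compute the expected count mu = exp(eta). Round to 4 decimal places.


Linear predictor: eta = -1.78 + (2.74)(0) = -1.7800.
Expected count: mu = exp(-1.7800) = 0.1686.

0.1686


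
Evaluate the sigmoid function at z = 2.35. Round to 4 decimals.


Compute exp(-2.3500) = 0.0954.
Sigmoid = 1 / (1 + 0.0954) = 1 / 1.0954 = 0.9129.

0.9129


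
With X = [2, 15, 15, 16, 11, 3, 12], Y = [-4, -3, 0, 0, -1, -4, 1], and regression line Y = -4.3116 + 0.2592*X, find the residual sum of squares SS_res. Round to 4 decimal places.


For each point, residual = actual - predicted.
Residuals: [-0.2068, -2.5764, 0.4236, 0.1644, 0.4604, -0.4660, 2.2012].
Sum of squared residuals = 12.1615.

12.1615


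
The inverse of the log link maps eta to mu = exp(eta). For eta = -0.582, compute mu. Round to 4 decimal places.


mu = exp(eta) = exp(-0.582).
= 0.5588.

0.5588


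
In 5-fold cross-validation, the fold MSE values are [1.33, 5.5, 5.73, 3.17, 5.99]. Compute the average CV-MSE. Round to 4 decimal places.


Sum of fold MSEs = 21.7200.
Average = 21.7200 / 5 = 4.3440.

4.3440


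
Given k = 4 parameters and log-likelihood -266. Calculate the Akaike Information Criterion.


Compute:
2k = 2*4 = 8.
-2*loglik = -2*(-266) = 532.
AIC = 8 + 532 = 540.

540


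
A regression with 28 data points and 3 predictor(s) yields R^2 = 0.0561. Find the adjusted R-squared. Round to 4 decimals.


Adjusted R^2 = 1 - (1 - R^2) * (n-1)/(n-p-1).
(1 - R^2) = 0.9439.
(n-1)/(n-p-1) = 27/24.
(1 - R^2) * (n-1) = 0.9439 * 27 = 25.4853.
Divide by (n-p-1): 25.4853 / 24 = 1.0619.
Adj R^2 = 1 - 1.0619 = -0.0619.

-0.0619


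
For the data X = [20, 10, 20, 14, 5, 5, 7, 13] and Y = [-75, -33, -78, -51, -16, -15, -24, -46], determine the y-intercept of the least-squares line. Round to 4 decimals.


The slope is b1 = -4.0597.
Sample means are xbar = 11.7500 and ybar = -42.2500.
Intercept: b0 = -42.2500 - (-4.0597)(11.7500) = 5.4518.

5.4518


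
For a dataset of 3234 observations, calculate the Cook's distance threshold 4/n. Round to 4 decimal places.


Using the rule of thumb:
Threshold = 4 / 3234 = 0.0012.

0.0012


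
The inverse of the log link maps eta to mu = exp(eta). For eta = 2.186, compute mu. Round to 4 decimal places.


Apply the inverse link:
mu = e^2.186 = 8.8995.

8.8995


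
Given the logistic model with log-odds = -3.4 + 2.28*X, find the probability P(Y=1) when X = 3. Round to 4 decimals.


Compute z = -3.4 + (2.28)(3) = 3.4400.
exp(-z) = 0.0321.
P = 1/(1 + 0.0321) = 0.9689.

0.9689


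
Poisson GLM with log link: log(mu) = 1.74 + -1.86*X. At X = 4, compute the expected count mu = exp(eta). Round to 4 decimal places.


Compute eta = 1.74 + -1.86 * 4 = -5.7000.
Apply inverse link: mu = e^-5.7000 = 0.0033.

0.0033


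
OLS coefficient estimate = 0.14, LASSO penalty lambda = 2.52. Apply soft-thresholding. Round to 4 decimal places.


Absolute value: |0.14| = 0.14.
Compare to lambda = 2.52.
Since |beta| <= lambda, the coefficient is set to 0.

0.0000


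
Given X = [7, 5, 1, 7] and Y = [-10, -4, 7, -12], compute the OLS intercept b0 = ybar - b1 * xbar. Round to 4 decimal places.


The slope is b1 = -3.0000.
Sample means are xbar = 5.0000 and ybar = -4.7500.
Intercept: b0 = -4.7500 - (-3.0000)(5.0000) = 10.2500.

10.2500


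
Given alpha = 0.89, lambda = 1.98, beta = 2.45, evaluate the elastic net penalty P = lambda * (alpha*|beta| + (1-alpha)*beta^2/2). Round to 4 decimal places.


Compute:
L1 = 0.89 * 2.45 = 2.1805.
L2 = 0.11 * 2.45^2 / 2 = 0.3301.
Penalty = 1.98 * (2.1805 + 0.3301) = 4.9711.

4.9711


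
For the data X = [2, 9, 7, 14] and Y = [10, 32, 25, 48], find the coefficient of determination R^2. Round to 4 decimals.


Fit the OLS line: b0 = 3.3446, b1 = 3.1757.
SSres = 0.4662.
SStot = 746.7500.
R^2 = 1 - 0.4662/746.7500 = 0.9994.

0.9994


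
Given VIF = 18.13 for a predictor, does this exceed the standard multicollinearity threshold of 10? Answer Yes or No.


The threshold is 10.
VIF = 18.13 is >= 10.
Multicollinearity indication: Yes.

Yes


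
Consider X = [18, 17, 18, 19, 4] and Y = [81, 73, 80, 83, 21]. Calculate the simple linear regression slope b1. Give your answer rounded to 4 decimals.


The sample means are xbar = 15.2000 and ybar = 67.6000.
Compute S_xx = 158.8000 and S_xy = 662.4000.
Slope b1 = S_xy / S_xx = 662.4000 / 158.8000 = 4.1713.

4.1713


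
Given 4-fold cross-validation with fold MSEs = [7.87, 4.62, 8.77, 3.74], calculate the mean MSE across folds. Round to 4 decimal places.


Add all fold MSEs: 25.0000.
Divide by k = 4: 25.0000/4 = 6.2500.

6.2500


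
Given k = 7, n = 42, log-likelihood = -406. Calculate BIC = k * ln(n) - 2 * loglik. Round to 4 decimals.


Compute k*ln(n) = 7*ln(42) = 7*3.737670 = 26.163690.
Then -2*loglik = 812.
BIC = 26.163690 + 812 = 838.163690, which rounds to 838.1637.

838.1637


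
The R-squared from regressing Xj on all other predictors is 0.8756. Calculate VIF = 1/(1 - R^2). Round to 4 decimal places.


Using VIF = 1/(1 - R^2_j):
1 - 0.8756 = 0.1244.
VIF = 8.0386.

8.0386


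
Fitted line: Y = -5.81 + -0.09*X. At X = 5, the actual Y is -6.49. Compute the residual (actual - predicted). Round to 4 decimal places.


Fitted value at X = 5 is yhat = -5.81 + -0.09*5 = -6.2600.
Residual = -6.49 - -6.2600 = -0.2300.

-0.2300


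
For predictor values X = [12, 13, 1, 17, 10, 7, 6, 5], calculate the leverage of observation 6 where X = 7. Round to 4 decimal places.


n = 8, xbar = 8.8750.
SXX = sum((xi - xbar)^2) = 182.8750.
h = 1/8 + (7 - 8.8750)^2 / 182.8750 = 0.1442.

0.1442


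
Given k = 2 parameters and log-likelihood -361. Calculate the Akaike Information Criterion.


Compute:
2k = 2*2 = 4.
-2*loglik = -2*(-361) = 722.
AIC = 4 + 722 = 726.

726


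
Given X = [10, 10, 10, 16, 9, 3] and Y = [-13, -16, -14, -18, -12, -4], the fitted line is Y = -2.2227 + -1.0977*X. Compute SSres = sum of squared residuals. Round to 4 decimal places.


For each point, residual = actual - predicted.
Residuals: [0.1997, -2.8003, -0.8003, 1.7859, 0.1020, 1.5158].
Sum of squared residuals = 14.0195.

14.0195


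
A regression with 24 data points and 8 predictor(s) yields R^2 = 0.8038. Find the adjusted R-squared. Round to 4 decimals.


Adjusted R^2 = 1 - (1 - R^2) * (n-1)/(n-p-1).
(1 - R^2) = 0.1962.
(n-1)/(n-p-1) = 23/15.
(1 - R^2) * (n-1) = 0.1962 * 23 = 4.5126.
Divide by (n-p-1): 4.5126 / 15 = 0.3008.
Adj R^2 = 1 - 0.3008 = 0.6992.

0.6992


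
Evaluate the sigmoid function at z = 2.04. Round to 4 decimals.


Compute exp(-2.0400) = 0.1300.
Sigmoid = 1 / (1 + 0.1300) = 1 / 1.1300 = 0.8849.

0.8849


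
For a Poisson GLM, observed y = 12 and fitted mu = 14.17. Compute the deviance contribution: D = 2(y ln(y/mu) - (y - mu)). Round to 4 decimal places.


First: ln(12/14.17) = -0.166220.
Then: 12 * -0.166220 = -1.994640.
y - mu = 12 - 14.17 = -2.17.
D = 2(-1.994640 - -2.17) = 0.350720, which rounds to 0.3507.

0.3507


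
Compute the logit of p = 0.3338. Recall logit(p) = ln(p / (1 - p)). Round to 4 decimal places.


Compute the odds: 0.3338/0.6662 = 0.5011.
Take the natural log: ln(0.5011) = -0.6910.

-0.6910


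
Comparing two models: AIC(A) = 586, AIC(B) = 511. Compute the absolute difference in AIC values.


|AIC_A - AIC_B| = |586 - 511| = 75.
Model B is preferred (lower AIC).

75


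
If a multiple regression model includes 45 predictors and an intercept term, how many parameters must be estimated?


Each predictor gets one coefficient, plus one intercept.
Total parameters = 45 + 1 = 46.

46


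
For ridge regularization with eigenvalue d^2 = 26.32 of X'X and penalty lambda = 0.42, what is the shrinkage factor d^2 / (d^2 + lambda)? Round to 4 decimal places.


d^2 + lambda = 26.32 + 0.42 = 26.7400.
Shrinkage factor = 26.32/26.7400 = 0.9843.

0.9843


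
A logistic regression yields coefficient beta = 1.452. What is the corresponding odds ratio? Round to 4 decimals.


exp(1.452) = 4.2716.
So the odds ratio is 4.2716.

4.2716


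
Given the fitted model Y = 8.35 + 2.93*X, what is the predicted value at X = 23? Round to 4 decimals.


Substitute X = 23 into the equation:
Y = 8.35 + 2.93 * 23 = 8.35 + 67.3900 = 75.7400.

75.7400


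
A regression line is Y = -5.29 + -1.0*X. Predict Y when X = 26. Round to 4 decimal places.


Predicted value:
Y = -5.29 + (-1.0)(26) = -5.29 + -26.0000 = -31.2900.

-31.2900


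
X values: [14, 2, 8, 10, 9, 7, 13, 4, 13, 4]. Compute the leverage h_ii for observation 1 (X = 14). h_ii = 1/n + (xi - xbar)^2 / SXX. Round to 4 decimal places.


Mean of X: xbar = 8.4000.
SXX = 158.4000.
For X = 14: h = 1/10 + (14 - 8.4000)^2/158.4000 = 0.2980.

0.2980


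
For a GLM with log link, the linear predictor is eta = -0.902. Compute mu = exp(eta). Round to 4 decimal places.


The inverse log link gives:
mu = exp(-0.902) = 0.4058.

0.4058


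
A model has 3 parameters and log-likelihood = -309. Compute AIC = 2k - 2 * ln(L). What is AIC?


AIC = 2*3 - 2*(-309).
= 6 + 618 = 624.

624


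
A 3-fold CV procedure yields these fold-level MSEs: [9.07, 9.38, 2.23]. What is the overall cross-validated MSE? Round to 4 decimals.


Sum of fold MSEs = 20.6800.
Average = 20.6800 / 3 = 6.8933.

6.8933


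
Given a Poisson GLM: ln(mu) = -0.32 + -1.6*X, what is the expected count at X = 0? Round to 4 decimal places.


Compute eta = -0.32 + -1.6 * 0 = -0.3200.
Apply inverse link: mu = e^-0.3200 = 0.7261.

0.7261


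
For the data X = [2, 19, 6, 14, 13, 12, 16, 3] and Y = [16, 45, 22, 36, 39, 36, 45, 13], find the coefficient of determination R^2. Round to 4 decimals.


Fit the OLS line: b0 = 10.2598, b1 = 1.9991.
SSres = 47.4998.
SStot = 1134.0000.
R^2 = 1 - 47.4998/1134.0000 = 0.9581.

0.9581


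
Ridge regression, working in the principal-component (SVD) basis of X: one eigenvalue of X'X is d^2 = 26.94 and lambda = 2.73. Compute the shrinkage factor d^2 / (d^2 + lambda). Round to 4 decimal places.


Compute the denominator: 26.94 + 2.73 = 29.6700.
Shrinkage factor = 26.94 / 29.6700 = 0.9080.

0.9080


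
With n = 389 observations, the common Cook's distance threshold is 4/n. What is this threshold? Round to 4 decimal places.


Cook's distance cutoff = 4/n = 4/389.
= 0.0103.

0.0103


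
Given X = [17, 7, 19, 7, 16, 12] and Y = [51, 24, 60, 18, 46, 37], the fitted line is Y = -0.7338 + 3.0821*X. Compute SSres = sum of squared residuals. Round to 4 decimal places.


Compute predicted values, then residuals = yi - yhat_i.
Residuals: [-0.6619, 3.1591, 2.1739, -2.8409, -2.5798, 0.7486].
SSres = sum(residual^2) = 30.4303.

30.4303


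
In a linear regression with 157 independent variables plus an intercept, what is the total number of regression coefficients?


Total coefficients = number of predictors + 1 (for the intercept).
= 157 + 1 = 158.

158


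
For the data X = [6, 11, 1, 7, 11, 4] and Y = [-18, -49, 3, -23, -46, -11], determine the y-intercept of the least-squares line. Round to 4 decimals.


Compute b1 = -5.1078 from the OLS formula.
With xbar = 6.6667 and ybar = -24.0000, the intercept is:
b0 = -24.0000 - -5.1078 * 6.6667 = 10.0517.

10.0517


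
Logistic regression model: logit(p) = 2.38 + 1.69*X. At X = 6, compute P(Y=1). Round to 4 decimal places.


z = 2.38 + 1.69 * 6 = 12.5200.
Sigmoid: P = 1 / (1 + exp(-12.5200)) = 1.0000.

1.0000


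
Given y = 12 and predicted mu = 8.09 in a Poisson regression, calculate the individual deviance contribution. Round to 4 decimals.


Compute y*ln(y/mu) = 12*ln(12/8.09) = 12*0.394278 = 4.731336.
y - mu = 3.91.
D = 2*(4.731336 - (3.91)) = 1.642672, which rounds to 1.6427.

1.6427


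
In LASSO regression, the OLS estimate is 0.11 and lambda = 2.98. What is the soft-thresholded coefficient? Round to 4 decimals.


|beta_OLS| = 0.11.
lambda = 2.98.
Since |beta| <= lambda, the coefficient is set to 0.
Result = 0.0000.

0.0000


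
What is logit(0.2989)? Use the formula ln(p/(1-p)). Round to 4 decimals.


The odds are p/(1-p) = 0.2989 / 0.7011 = 0.4263.
logit(p) = ln(0.4263) = -0.8525.

-0.8525


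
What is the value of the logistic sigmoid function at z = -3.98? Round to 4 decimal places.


exp(3.9800) = 53.5170.
1 + exp(-z) = 54.5170.
sigmoid = 1/54.5170 = 0.0183.

0.0183


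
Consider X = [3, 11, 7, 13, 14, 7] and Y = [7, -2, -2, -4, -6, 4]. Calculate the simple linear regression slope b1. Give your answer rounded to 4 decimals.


Calculate xbar = 9.1667, ybar = -0.5000.
S_xx = 88.8333, S_xy = -95.5000.
Using b1 = S_xy / S_xx = -95.5000 / 88.8333, we get b1 = -1.0750.

-1.0750


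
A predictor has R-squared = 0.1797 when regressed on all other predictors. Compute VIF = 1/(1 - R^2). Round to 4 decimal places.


VIF = 1 / (1 - 0.1797).
= 1 / 0.8203 = 1.2191.

1.2191


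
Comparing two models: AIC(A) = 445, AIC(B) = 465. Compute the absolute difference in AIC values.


Absolute difference = |445 - 465| = 20.
The model with lower AIC (A) is preferred.

20


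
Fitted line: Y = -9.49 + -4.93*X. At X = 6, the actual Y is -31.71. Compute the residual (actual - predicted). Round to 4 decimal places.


Compute yhat = -9.49 + (-4.93)(6) = -39.0700.
Residual = actual - predicted = -31.71 - -39.0700 = 7.3600.

7.3600


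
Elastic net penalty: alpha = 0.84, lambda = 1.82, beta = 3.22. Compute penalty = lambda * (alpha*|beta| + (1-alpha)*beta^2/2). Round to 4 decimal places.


alpha * |beta| = 0.84 * 3.22 = 2.7048.
(1-alpha) * beta^2/2 = 0.16 * 10.3684/2 = 0.8295.
Total = 1.82 * (2.7048 + 0.8295) = 6.4324.

6.4324


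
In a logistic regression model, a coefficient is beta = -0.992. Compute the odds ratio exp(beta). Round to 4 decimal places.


Odds ratio = exp(beta) = exp(-0.992).
= 0.3708.

0.3708


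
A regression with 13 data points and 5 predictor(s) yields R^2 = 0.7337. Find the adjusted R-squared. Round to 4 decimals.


Plug in: Adj R^2 = 1 - (1 - 0.7337) * 12/7.
= 1 - 0.2663 * 12/7
= 1 - 3.1956 / 7
= 1 - 0.4565 = 0.5435.

0.5435


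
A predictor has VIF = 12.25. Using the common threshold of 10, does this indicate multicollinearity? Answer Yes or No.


Compare VIF = 12.25 to the threshold of 10.
12.25 >= 10, so the answer is Yes.

Yes


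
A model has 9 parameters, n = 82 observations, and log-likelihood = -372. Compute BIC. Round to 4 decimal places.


ln(82) = 4.406719.
k * ln(n) = 9 * 4.406719 = 39.660471.
-2L = 744.
BIC = 39.660471 + 744 = 783.660471, which rounds to 783.6605.

783.6605


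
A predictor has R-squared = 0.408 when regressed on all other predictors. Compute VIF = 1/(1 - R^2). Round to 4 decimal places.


Denominator: 1 - 0.408 = 0.592.
VIF = 1 / 0.592 = 1.6892.

1.6892


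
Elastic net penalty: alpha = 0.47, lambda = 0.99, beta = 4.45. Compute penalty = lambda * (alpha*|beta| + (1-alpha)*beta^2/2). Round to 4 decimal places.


alpha * |beta| = 0.47 * 4.45 = 2.0915.
(1-alpha) * beta^2/2 = 0.53 * 19.8025/2 = 5.2477.
Total = 0.99 * (2.0915 + 5.2477) = 7.2658.

7.2658


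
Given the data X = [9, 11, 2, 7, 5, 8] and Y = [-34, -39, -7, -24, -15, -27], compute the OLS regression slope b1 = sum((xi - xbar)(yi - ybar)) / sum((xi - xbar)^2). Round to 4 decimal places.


First compute the means: xbar = 7.0000, ybar = -24.3333.
Then S_xx = sum((xi - xbar)^2) = 50.0000.
S_xy = sum((xi - xbar)(yi - ybar)) = -186.0000.
b1 = S_xy / S_xx = -186.0000 / 50.0000 = -3.7200.

-3.7200


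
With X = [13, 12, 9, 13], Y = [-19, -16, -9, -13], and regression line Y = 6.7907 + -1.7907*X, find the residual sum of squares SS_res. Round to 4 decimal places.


For each point, residual = actual - predicted.
Residuals: [-2.5116, -1.3023, 0.3256, 3.4884].
Sum of squared residuals = 20.2791.

20.2791


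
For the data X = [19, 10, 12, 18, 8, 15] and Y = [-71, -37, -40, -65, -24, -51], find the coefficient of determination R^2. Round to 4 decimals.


Fit the OLS line: b0 = 6.7603, b1 = -4.0068.
SSres = 25.3288.
SStot = 1588.0000.
R^2 = 1 - 25.3288/1588.0000 = 0.9840.

0.9840


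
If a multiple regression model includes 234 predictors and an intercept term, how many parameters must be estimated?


Total coefficients = number of predictors + 1 (for the intercept).
= 234 + 1 = 235.

235


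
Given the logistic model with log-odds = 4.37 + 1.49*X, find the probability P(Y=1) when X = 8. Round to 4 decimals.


Compute z = 4.37 + (1.49)(8) = 16.2900.
exp(-z) = 0.0000.
P = 1/(1 + 0.0000) = 1.0000.

1.0000


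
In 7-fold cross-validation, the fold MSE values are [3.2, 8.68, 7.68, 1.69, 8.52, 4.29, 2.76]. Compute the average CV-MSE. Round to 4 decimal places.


Add all fold MSEs: 36.8200.
Divide by k = 7: 36.8200/7 = 5.2600.

5.2600


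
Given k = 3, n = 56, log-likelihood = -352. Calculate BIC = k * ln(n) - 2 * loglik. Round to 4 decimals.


k * ln(n) = 3 * ln(56) = 3 * 4.025352 = 12.076056.
-2 * loglik = -2 * (-352) = 704.
BIC = 12.076056 + 704 = 716.076056, which rounds to 716.0761.

716.0761


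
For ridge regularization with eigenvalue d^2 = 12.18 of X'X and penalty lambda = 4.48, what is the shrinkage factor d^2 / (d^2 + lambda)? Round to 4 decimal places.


Denominator = d^2 + lambda = 12.18 + 4.48 = 16.6600.
Shrinkage = 12.18 / 16.6600 = 0.7311.

0.7311


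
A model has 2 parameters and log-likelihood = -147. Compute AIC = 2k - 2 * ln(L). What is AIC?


AIC = 2*2 - 2*(-147).
= 4 + 294 = 298.

298


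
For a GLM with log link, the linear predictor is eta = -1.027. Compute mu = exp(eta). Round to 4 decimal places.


Apply the inverse link:
mu = e^-1.027 = 0.3581.

0.3581


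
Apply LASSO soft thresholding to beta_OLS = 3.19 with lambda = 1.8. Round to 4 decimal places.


|beta_OLS| = 3.19.
lambda = 1.8.
Since |beta| > lambda, coefficient = sign(beta)*(|beta| - lambda) = 1.3900.
Result = 1.3900.

1.3900


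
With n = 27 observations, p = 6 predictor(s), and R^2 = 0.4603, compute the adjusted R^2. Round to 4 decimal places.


Plug in: Adj R^2 = 1 - (1 - 0.4603) * 26/20.
= 1 - 0.5397 * 26/20
= 1 - 14.0322 / 20
= 1 - 0.7016 = 0.2984.

0.2984


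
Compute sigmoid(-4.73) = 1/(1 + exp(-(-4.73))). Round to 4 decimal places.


exp(4.7300) = 113.2956.
1 + exp(-z) = 114.2956.
sigmoid = 1/114.2956 = 0.0087.

0.0087


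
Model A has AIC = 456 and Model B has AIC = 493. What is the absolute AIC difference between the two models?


Compute |456 - 493| = 37.
Model A has the smaller AIC.

37


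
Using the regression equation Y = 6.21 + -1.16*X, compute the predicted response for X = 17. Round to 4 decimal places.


Substitute X = 17 into the equation:
Y = 6.21 + -1.16 * 17 = 6.21 + -19.7200 = -13.5100.

-13.5100


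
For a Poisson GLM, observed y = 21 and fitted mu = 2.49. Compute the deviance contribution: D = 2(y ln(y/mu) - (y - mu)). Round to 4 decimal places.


y/mu = 21/2.49 = 8.433735 (approx.), and ln(21/2.49) = 2.132240.
y * ln(y/mu) = 21 * 2.132240 = 44.777040.
y - mu = 18.51.
D = 2 * (44.777040 - 18.51) = 52.534080, which rounds to 52.5341.

52.5341


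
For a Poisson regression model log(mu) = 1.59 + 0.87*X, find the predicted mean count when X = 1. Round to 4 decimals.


eta = 1.59 + 0.87 * 1 = 2.4600.
mu = exp(2.4600) = 11.7048.

11.7048


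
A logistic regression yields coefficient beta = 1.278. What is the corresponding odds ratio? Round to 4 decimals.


The odds ratio is computed as:
OR = e^(1.278) = 3.5895.

3.5895


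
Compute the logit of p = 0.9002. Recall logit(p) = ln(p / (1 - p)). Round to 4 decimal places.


Compute the odds: 0.9002/0.0998 = 9.0200.
Take the natural log: ln(9.0200) = 2.1994.

2.1994


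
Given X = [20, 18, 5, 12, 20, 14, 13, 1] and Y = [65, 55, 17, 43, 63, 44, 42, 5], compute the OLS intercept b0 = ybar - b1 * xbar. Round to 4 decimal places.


Compute b1 = 3.0575 from the OLS formula.
With xbar = 12.8750 and ybar = 41.7500, the intercept is:
b0 = 41.7500 - 3.0575 * 12.8750 = 2.3853.

2.3853


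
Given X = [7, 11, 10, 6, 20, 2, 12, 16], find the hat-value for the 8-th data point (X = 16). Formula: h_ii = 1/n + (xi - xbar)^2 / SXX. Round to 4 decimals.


Compute xbar = 10.5000 with n = 8 observations.
SXX = 228.0000.
Leverage = 1/8 + (16 - 10.5000)^2/228.0000 = 0.2577.

0.2577


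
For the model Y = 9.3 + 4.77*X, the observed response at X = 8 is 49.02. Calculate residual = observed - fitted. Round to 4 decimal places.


Fitted value at X = 8 is yhat = 9.3 + 4.77*8 = 47.4600.
Residual = 49.02 - 47.4600 = 1.5600.

1.5600


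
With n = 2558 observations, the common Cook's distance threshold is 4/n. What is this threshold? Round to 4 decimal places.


Cook's distance cutoff = 4/n = 4/2558.
= 0.0016.

0.0016


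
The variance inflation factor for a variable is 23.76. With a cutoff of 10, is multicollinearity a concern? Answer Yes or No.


Check: VIF = 23.76 vs threshold = 10.
Since 23.76 >= 10, the answer is Yes.

Yes
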